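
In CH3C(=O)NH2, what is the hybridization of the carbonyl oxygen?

The carbonyl oxygen: 1 σ bond and 2 lone pairs, plus one π bond — 3 electron domains, sp2.

sp²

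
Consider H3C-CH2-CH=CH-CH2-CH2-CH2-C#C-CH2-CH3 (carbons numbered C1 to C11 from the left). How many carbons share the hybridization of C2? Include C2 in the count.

C2 is sp3 (only σ bonds).
C1: sp3 ✓
C2: sp3 ✓
C3: sp2
C4: sp2
C5: sp3 ✓
C6: sp3 ✓
C7: sp3 ✓
C8: sp
C9: sp
C10: sp3 ✓
C11: sp3 ✓
7 carbons are sp3.

7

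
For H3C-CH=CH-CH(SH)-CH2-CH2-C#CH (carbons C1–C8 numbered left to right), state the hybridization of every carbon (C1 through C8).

C1 sp3, C2 sp2, C3 sp2, C4 sp3, C5 sp3, C6 sp3, C7 sp, C8 sp

C1: 4 σ bonds — 4 electron domains, sp3.
C2 (3 σ bonds, plus one π bond) has steric number 3: sp2.
C3: 3 σ bonds, plus one π bond; 3 regions of electron density → sp2.
C4 (4 σ bonds) has steric number 4: sp3.
C5 (4 σ bonds) has steric number 4: sp3.
C6 has 4 σ bonds: steric number 4 → sp3.
C7 — 2 σ bonds, plus two π bonds. Steric number 2, so sp.
C8 — 2 σ bonds, plus two π bonds. Steric number 2, so sp.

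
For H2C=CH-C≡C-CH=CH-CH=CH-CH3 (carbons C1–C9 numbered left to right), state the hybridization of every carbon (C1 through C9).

C1 sp2, C2 sp2, C3 sp, C4 sp, C5 sp2, C6 sp2, C7 sp2, C8 sp2, C9 sp3

C1: 3 σ bonds, plus one π bond — 3 electron domains, sp2.
C2 carries 3 σ bonds, plus one π bond, giving a steric number of 3, so it is sp2.
C3 (2 σ bonds, plus two π bonds) has steric number 2: sp.
C4: 2 σ bonds, plus two π bonds; 2 regions of electron density → sp.
C5 (3 σ bonds, plus one π bond) has steric number 3: sp2.
C6 (3 σ bonds, plus one π bond) has steric number 3: sp2.
C7 carries 3 σ bonds, plus one π bond, giving a steric number of 3, so it is sp2.
C8: 3 σ bonds, plus one π bond — 3 electron domains, sp2.
C9 (4 σ bonds) has steric number 4: sp3.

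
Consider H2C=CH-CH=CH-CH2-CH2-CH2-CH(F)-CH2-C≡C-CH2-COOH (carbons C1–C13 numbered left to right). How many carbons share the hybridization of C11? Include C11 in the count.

2

C11 is sp (two π bonds).
C1: sp2
C2: sp2
C3: sp2
C4: sp2
C5: sp3
C6: sp3
C7: sp3
C8: sp3
C9: sp3
C10: sp ✓
C11: sp ✓
C12: sp3
C13: sp2
2 carbons are sp.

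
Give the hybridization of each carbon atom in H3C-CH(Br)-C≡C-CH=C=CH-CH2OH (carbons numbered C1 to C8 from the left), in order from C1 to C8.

C1 sp3, C2 sp3, C3 sp, C4 sp, C5 sp2, C6 sp, C7 sp2, C8 sp3

C1 — 4 σ bonds. Steric number 4, so sp3.
C2: 4 σ bonds; 4 regions of electron density → sp3.
C3 (2 σ bonds, plus two π bonds) has steric number 2: sp.
C4 — 2 σ bonds, plus two π bonds. Steric number 2, so sp.
C5: 3 σ bonds, plus one π bond; 3 regions of electron density → sp2.
C6 has 2 σ bonds, plus two π bonds: steric number 2 → sp.
C7: 3 σ bonds, plus one π bond — 3 electron domains, sp2.
C8: 4 σ bonds; 4 regions of electron density → sp3.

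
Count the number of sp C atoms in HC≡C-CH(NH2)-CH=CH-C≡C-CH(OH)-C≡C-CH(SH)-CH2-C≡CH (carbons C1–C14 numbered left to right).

C1: sp ✓
C2: sp ✓
C3: sp3
C4: sp2
C5: sp2
C6: sp ✓
C7: sp ✓
C8: sp3
C9: sp ✓
C10: sp ✓
C11: sp3
C12: sp3
C13: sp ✓
C14: sp ✓
C1, C2, C6, C7, C9, C10, C13, C14 → 8 sp carbons.

8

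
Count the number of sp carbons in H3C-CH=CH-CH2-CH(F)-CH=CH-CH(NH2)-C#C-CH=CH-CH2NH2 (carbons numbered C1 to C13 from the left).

2

C1: sp3
C2: sp2
C3: sp2
C4: sp3
C5: sp3
C6: sp2
C7: sp2
C8: sp3
C9: sp ✓
C10: sp ✓
C11: sp2
C12: sp2
C13: sp3
C9, C10 → 2 sp carbons.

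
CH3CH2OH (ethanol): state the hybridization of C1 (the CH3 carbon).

sp³

C1 (the CH3 carbon) is sp3: 4 σ bonds, 4 electron-density regions.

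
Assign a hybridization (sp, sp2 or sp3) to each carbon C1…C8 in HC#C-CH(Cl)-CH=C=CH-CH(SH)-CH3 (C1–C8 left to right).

C1 (2 σ bonds, plus two π bonds) has steric number 2: sp.
C2 is sp: 2 σ bonds, plus two π bonds, 2 electron-density regions.
C3 has 4 σ bonds: steric number 4 → sp3.
C4 (3 σ bonds, plus one π bond) has steric number 3: sp2.
C5: 2 σ bonds, plus two π bonds; 2 regions of electron density → sp.
C6 (3 σ bonds, plus one π bond) has steric number 3: sp2.
C7 is sp3: 4 σ bonds, 4 electron-density regions.
C8: 4 σ bonds — 4 electron domains, sp3.

C1 sp, C2 sp, C3 sp3, C4 sp2, C5 sp, C6 sp2, C7 sp3, C8 sp3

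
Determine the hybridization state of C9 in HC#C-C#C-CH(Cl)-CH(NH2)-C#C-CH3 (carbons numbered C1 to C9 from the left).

C9 carries 4 σ bonds, giving a steric number of 4, so it is sp3.

sp^3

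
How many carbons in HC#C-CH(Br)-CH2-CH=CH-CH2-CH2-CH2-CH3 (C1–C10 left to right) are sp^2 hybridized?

C1: sp
C2: sp
C3: sp3
C4: sp3
C5: sp2 ✓
C6: sp2 ✓
C7: sp3
C8: sp3
C9: sp3
C10: sp3
C5, C6 → 2 sp2 carbons.

2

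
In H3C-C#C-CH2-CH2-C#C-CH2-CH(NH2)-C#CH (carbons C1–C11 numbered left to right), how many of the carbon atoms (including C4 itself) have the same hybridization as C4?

C4 is sp3 (only σ bonds).
C1: sp3 ✓
C2: sp
C3: sp
C4: sp3 ✓
C5: sp3 ✓
C6: sp
C7: sp
C8: sp3 ✓
C9: sp3 ✓
C10: sp
C11: sp
5 carbons are sp3.

5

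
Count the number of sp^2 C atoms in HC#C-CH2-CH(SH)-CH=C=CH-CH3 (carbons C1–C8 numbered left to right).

2

C1: sp
C2: sp
C3: sp3
C4: sp3
C5: sp2 ✓
C6: sp
C7: sp2 ✓
C8: sp3
C5, C7 → 2 sp2 carbons.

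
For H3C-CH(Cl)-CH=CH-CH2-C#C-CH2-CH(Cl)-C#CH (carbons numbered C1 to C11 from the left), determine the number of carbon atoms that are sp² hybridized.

2

C1: sp3
C2: sp3
C3: sp2 ✓
C4: sp2 ✓
C5: sp3
C6: sp
C7: sp
C8: sp3
C9: sp3
C10: sp
C11: sp
C3, C4 → 2 sp2 carbons.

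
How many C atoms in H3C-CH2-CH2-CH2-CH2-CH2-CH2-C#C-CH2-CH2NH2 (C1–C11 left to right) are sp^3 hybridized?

C1: sp3 ✓
C2: sp3 ✓
C3: sp3 ✓
C4: sp3 ✓
C5: sp3 ✓
C6: sp3 ✓
C7: sp3 ✓
C8: sp
C9: sp
C10: sp3 ✓
C11: sp3 ✓
C1, C2, C3, C4, C5, C6, C7, C10, C11 → 9 sp3 carbons.

9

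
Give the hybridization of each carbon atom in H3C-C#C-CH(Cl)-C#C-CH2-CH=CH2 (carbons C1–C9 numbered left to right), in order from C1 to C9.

C1 is sp3: 4 σ bonds, 4 electron-density regions.
C2: 2 σ bonds, plus two π bonds; 2 regions of electron density → sp.
C3: 2 σ bonds, plus two π bonds — 2 electron domains, sp.
C4: 4 σ bonds; 4 regions of electron density → sp3.
C5 (2 σ bonds, plus two π bonds) has steric number 2: sp.
C6 — 2 σ bonds, plus two π bonds. Steric number 2, so sp.
C7 — 4 σ bonds. Steric number 4, so sp3.
C8 — 3 σ bonds, plus one π bond. Steric number 3, so sp2.
C9: 3 σ bonds, plus one π bond; 3 regions of electron density → sp2.

C1 sp3, C2 sp, C3 sp, C4 sp3, C5 sp, C6 sp, C7 sp3, C8 sp2, C9 sp2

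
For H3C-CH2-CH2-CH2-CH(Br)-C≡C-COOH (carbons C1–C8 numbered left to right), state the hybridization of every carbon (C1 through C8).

C1: 4 σ bonds — 4 electron domains, sp3.
C2 has 4 σ bonds: steric number 4 → sp3.
C3 — 4 σ bonds. Steric number 4, so sp3.
C4 carries 4 σ bonds, giving a steric number of 4, so it is sp3.
C5: 4 σ bonds — 4 electron domains, sp3.
C6: 2 σ bonds, plus two π bonds; 2 regions of electron density → sp.
C7 (2 σ bonds, plus two π bonds) has steric number 2: sp.
C8: 3 σ bonds, plus one π bond — 3 electron domains, sp2.

C1 sp3, C2 sp3, C3 sp3, C4 sp3, C5 sp3, C6 sp, C7 sp, C8 sp2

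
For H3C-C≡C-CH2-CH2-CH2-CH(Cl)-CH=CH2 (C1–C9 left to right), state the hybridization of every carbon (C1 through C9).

C1 sp3, C2 sp, C3 sp, C4 sp3, C5 sp3, C6 sp3, C7 sp3, C8 sp2, C9 sp2

C1: 4 σ bonds — 4 electron domains, sp3.
C2: 2 σ bonds, plus two π bonds — 2 electron domains, sp.
C3: 2 σ bonds, plus two π bonds; 2 regions of electron density → sp.
C4 carries 4 σ bonds, giving a steric number of 4, so it is sp3.
C5 is sp3: 4 σ bonds, 4 electron-density regions.
C6 (4 σ bonds) has steric number 4: sp3.
C7 — 4 σ bonds. Steric number 4, so sp3.
C8 (3 σ bonds, plus one π bond) has steric number 3: sp2.
C9: 3 σ bonds, plus one π bond — 3 electron domains, sp2.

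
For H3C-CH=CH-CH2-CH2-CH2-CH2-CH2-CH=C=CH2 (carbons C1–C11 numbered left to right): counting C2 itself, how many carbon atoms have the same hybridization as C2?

4

C2 is sp2 (one π bond).
C1: sp3
C2: sp2 ✓
C3: sp2 ✓
C4: sp3
C5: sp3
C6: sp3
C7: sp3
C8: sp3
C9: sp2 ✓
C10: sp
C11: sp2 ✓
4 carbons are sp2.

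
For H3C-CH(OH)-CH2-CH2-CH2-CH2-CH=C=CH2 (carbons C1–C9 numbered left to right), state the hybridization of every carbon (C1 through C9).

C1 carries 4 σ bonds, giving a steric number of 4, so it is sp3.
C2: 4 σ bonds; 4 regions of electron density → sp3.
C3: 4 σ bonds — 4 electron domains, sp3.
C4 carries 4 σ bonds, giving a steric number of 4, so it is sp3.
C5 has 4 σ bonds: steric number 4 → sp3.
C6: 4 σ bonds — 4 electron domains, sp3.
C7 — 3 σ bonds, plus one π bond. Steric number 3, so sp2.
C8 — 2 σ bonds, plus two π bonds. Steric number 2, so sp.
C9 — 3 σ bonds, plus one π bond. Steric number 3, so sp2.

C1 sp3, C2 sp3, C3 sp3, C4 sp3, C5 sp3, C6 sp3, C7 sp2, C8 sp, C9 sp2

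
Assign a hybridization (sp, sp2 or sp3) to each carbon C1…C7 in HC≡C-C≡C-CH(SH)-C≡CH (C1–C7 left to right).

C1 sp, C2 sp, C3 sp, C4 sp, C5 sp3, C6 sp, C7 sp

C1 carries 2 σ bonds, plus two π bonds, giving a steric number of 2, so it is sp.
C2 is sp: 2 σ bonds, plus two π bonds, 2 electron-density regions.
C3 — 2 σ bonds, plus two π bonds. Steric number 2, so sp.
C4 has 2 σ bonds, plus two π bonds: steric number 2 → sp.
C5 (4 σ bonds) has steric number 4: sp3.
C6: 2 σ bonds, plus two π bonds; 2 regions of electron density → sp.
C7: 2 σ bonds, plus two π bonds — 2 electron domains, sp.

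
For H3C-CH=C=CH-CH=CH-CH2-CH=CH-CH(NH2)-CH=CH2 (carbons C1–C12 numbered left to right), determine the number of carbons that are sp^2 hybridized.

C1: sp3
C2: sp2 ✓
C3: sp
C4: sp2 ✓
C5: sp2 ✓
C6: sp2 ✓
C7: sp3
C8: sp2 ✓
C9: sp2 ✓
C10: sp3
C11: sp2 ✓
C12: sp2 ✓
C2, C4, C5, C6, C8, C9, C11, C12 → 8 sp2 carbons.

8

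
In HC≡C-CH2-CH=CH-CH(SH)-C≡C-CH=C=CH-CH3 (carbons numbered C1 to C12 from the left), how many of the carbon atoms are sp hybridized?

C1: sp ✓
C2: sp ✓
C3: sp3
C4: sp2
C5: sp2
C6: sp3
C7: sp ✓
C8: sp ✓
C9: sp2
C10: sp ✓
C11: sp2
C12: sp3
C1, C2, C7, C8, C10 → 5 sp carbons.

5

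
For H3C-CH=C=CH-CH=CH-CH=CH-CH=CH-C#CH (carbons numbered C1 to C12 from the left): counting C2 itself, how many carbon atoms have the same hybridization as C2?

8

C2 is sp2 (one π bond).
C1: sp3
C2: sp2 ✓
C3: sp
C4: sp2 ✓
C5: sp2 ✓
C6: sp2 ✓
C7: sp2 ✓
C8: sp2 ✓
C9: sp2 ✓
C10: sp2 ✓
C11: sp
C12: sp
8 carbons are sp2.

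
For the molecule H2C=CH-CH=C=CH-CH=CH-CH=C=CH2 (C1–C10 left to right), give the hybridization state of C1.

sp^2

C1: 3 σ bonds, plus one π bond — 3 electron domains, sp2.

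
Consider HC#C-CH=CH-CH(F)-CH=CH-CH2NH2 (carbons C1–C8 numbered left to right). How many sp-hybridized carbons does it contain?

2

C1: sp ✓
C2: sp ✓
C3: sp2
C4: sp2
C5: sp3
C6: sp2
C7: sp2
C8: sp3
C1, C2 → 2 sp carbons.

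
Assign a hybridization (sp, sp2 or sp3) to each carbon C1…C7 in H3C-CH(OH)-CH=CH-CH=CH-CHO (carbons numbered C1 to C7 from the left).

C1 sp3, C2 sp3, C3 sp2, C4 sp2, C5 sp2, C6 sp2, C7 sp2

C1: 4 σ bonds — 4 electron domains, sp3.
C2 has 4 σ bonds: steric number 4 → sp3.
C3: 3 σ bonds, plus one π bond — 3 electron domains, sp2.
C4 is sp2: 3 σ bonds, plus one π bond, 3 electron-density regions.
C5 is sp2: 3 σ bonds, plus one π bond, 3 electron-density regions.
C6 (3 σ bonds, plus one π bond) has steric number 3: sp2.
C7 carries 3 σ bonds, plus one π bond, giving a steric number of 3, so it is sp2.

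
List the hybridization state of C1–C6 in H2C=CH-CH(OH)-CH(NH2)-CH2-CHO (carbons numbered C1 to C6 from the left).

C1 has 3 σ bonds, plus one π bond: steric number 3 → sp2.
C2 carries 3 σ bonds, plus one π bond, giving a steric number of 3, so it is sp2.
C3 — 4 σ bonds. Steric number 4, so sp3.
C4: 4 σ bonds — 4 electron domains, sp3.
C5 — 4 σ bonds. Steric number 4, so sp3.
C6 carries 3 σ bonds, plus one π bond, giving a steric number of 3, so it is sp2.

C1 sp2, C2 sp2, C3 sp3, C4 sp3, C5 sp3, C6 sp2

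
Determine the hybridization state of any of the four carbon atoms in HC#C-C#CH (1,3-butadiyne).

Every carbon is part of a C≡C triple bond: two σ regions → sp.

sp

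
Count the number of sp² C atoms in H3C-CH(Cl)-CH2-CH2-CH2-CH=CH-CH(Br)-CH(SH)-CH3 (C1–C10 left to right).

C1: sp3
C2: sp3
C3: sp3
C4: sp3
C5: sp3
C6: sp2 ✓
C7: sp2 ✓
C8: sp3
C9: sp3
C10: sp3
C6, C7 → 2 sp2 carbons.

2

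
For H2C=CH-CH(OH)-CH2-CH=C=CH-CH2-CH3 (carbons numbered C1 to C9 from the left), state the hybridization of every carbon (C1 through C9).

C1 is sp2: 3 σ bonds, plus one π bond, 3 electron-density regions.
C2: 3 σ bonds, plus one π bond; 3 regions of electron density → sp2.
C3: 4 σ bonds — 4 electron domains, sp3.
C4 is sp3: 4 σ bonds, 4 electron-density regions.
C5 has 3 σ bonds, plus one π bond: steric number 3 → sp2.
C6 — 2 σ bonds, plus two π bonds. Steric number 2, so sp.
C7 carries 3 σ bonds, plus one π bond, giving a steric number of 3, so it is sp2.
C8 has 4 σ bonds: steric number 4 → sp3.
C9 has 4 σ bonds: steric number 4 → sp3.

C1 sp2, C2 sp2, C3 sp3, C4 sp3, C5 sp2, C6 sp, C7 sp2, C8 sp3, C9 sp3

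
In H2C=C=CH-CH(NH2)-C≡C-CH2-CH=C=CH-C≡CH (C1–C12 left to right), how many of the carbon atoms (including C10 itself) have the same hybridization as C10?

C10 is sp2 (one π bond).
C1: sp2 ✓
C2: sp
C3: sp2 ✓
C4: sp3
C5: sp
C6: sp
C7: sp3
C8: sp2 ✓
C9: sp
C10: sp2 ✓
C11: sp
C12: sp
4 carbons are sp2.

4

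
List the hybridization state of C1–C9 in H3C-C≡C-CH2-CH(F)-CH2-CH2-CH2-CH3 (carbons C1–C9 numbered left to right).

C1 sp3, C2 sp, C3 sp, C4 sp3, C5 sp3, C6 sp3, C7 sp3, C8 sp3, C9 sp3

C1: 4 σ bonds — 4 electron domains, sp3.
C2 — 2 σ bonds, plus two π bonds. Steric number 2, so sp.
C3 carries 2 σ bonds, plus two π bonds, giving a steric number of 2, so it is sp.
C4: 4 σ bonds — 4 electron domains, sp3.
C5 carries 4 σ bonds, giving a steric number of 4, so it is sp3.
C6 carries 4 σ bonds, giving a steric number of 4, so it is sp3.
C7 carries 4 σ bonds, giving a steric number of 4, so it is sp3.
C8 (4 σ bonds) has steric number 4: sp3.
C9: 4 σ bonds — 4 electron domains, sp3.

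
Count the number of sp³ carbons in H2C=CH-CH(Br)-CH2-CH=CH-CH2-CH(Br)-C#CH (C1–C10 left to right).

4

C1: sp2
C2: sp2
C3: sp3 ✓
C4: sp3 ✓
C5: sp2
C6: sp2
C7: sp3 ✓
C8: sp3 ✓
C9: sp
C10: sp
C3, C4, C7, C8 → 4 sp3 carbons.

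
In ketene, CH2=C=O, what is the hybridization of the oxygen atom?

The oxygen atom: 1 σ bond and 2 lone pairs, plus one π bond — 3 electron domains, sp2.

sp^2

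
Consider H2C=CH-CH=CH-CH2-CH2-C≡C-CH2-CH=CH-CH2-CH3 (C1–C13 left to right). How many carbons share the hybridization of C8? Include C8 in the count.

C8 is sp (two π bonds).
C1: sp2
C2: sp2
C3: sp2
C4: sp2
C5: sp3
C6: sp3
C7: sp ✓
C8: sp ✓
C9: sp3
C10: sp2
C11: sp2
C12: sp3
C13: sp3
2 carbons are sp.

2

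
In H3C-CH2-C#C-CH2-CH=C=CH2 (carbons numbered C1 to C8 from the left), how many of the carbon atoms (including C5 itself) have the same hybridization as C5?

C5 is sp3 (only σ bonds).
C1: sp3 ✓
C2: sp3 ✓
C3: sp
C4: sp
C5: sp3 ✓
C6: sp2
C7: sp
C8: sp2
3 carbons are sp3.

3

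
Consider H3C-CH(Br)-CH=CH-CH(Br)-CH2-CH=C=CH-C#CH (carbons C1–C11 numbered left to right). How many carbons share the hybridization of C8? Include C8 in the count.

C8 is sp (two π bonds).
C1: sp3
C2: sp3
C3: sp2
C4: sp2
C5: sp3
C6: sp3
C7: sp2
C8: sp ✓
C9: sp2
C10: sp ✓
C11: sp ✓
3 carbons are sp.

3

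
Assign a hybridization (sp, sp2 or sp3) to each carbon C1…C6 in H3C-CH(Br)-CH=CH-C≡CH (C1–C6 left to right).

C1 sp3, C2 sp3, C3 sp2, C4 sp2, C5 sp, C6 sp

C1 carries 4 σ bonds, giving a steric number of 4, so it is sp3.
C2: 4 σ bonds; 4 regions of electron density → sp3.
C3 is sp2: 3 σ bonds, plus one π bond, 3 electron-density regions.
C4 carries 3 σ bonds, plus one π bond, giving a steric number of 3, so it is sp2.
C5: 2 σ bonds, plus two π bonds — 2 electron domains, sp.
C6 (2 σ bonds, plus two π bonds) has steric number 2: sp.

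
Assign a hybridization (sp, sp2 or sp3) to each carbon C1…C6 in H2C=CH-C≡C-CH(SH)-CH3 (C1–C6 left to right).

C1: 3 σ bonds, plus one π bond — 3 electron domains, sp2.
C2 (3 σ bonds, plus one π bond) has steric number 3: sp2.
C3 is sp: 2 σ bonds, plus two π bonds, 2 electron-density regions.
C4 has 2 σ bonds, plus two π bonds: steric number 2 → sp.
C5 is sp3: 4 σ bonds, 4 electron-density regions.
C6: 4 σ bonds — 4 electron domains, sp3.

C1 sp2, C2 sp2, C3 sp, C4 sp, C5 sp3, C6 sp3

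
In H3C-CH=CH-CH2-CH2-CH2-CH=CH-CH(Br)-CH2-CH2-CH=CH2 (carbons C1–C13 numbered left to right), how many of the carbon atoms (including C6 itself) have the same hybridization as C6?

C6 is sp3 (only σ bonds).
C1: sp3 ✓
C2: sp2
C3: sp2
C4: sp3 ✓
C5: sp3 ✓
C6: sp3 ✓
C7: sp2
C8: sp2
C9: sp3 ✓
C10: sp3 ✓
C11: sp3 ✓
C12: sp2
C13: sp2
7 carbons are sp3.

7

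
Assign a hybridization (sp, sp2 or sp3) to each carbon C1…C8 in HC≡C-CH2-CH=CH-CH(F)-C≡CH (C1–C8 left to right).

C1 sp, C2 sp, C3 sp3, C4 sp2, C5 sp2, C6 sp3, C7 sp, C8 sp

C1 is sp: 2 σ bonds, plus two π bonds, 2 electron-density regions.
C2 (2 σ bonds, plus two π bonds) has steric number 2: sp.
C3 — 4 σ bonds. Steric number 4, so sp3.
C4: 3 σ bonds, plus one π bond — 3 electron domains, sp2.
C5 — 3 σ bonds, plus one π bond. Steric number 3, so sp2.
C6: 4 σ bonds; 4 regions of electron density → sp3.
C7 has 2 σ bonds, plus two π bonds: steric number 2 → sp.
C8 is sp: 2 σ bonds, plus two π bonds, 2 electron-density regions.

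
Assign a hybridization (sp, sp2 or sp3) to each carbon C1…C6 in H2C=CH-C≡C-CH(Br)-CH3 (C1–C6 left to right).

C1 sp2, C2 sp2, C3 sp, C4 sp, C5 sp3, C6 sp3

C1: 3 σ bonds, plus one π bond — 3 electron domains, sp2.
C2: 3 σ bonds, plus one π bond; 3 regions of electron density → sp2.
C3: 2 σ bonds, plus two π bonds; 2 regions of electron density → sp.
C4 (2 σ bonds, plus two π bonds) has steric number 2: sp.
C5 — 4 σ bonds. Steric number 4, so sp3.
C6 has 4 σ bonds: steric number 4 → sp3.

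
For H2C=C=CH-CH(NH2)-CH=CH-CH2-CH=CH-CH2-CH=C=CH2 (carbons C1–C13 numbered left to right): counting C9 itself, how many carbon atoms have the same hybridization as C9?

C9 is sp2 (one π bond).
C1: sp2 ✓
C2: sp
C3: sp2 ✓
C4: sp3
C5: sp2 ✓
C6: sp2 ✓
C7: sp3
C8: sp2 ✓
C9: sp2 ✓
C10: sp3
C11: sp2 ✓
C12: sp
C13: sp2 ✓
8 carbons are sp2.

8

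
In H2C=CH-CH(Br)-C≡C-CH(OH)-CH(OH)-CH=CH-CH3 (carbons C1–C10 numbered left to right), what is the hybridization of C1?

C1 — 3 σ bonds, plus one π bond. Steric number 3, so sp2.

sp^2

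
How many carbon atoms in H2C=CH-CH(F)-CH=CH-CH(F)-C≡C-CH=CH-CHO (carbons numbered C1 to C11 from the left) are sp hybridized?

C1: sp2
C2: sp2
C3: sp3
C4: sp2
C5: sp2
C6: sp3
C7: sp ✓
C8: sp ✓
C9: sp2
C10: sp2
C11: sp2
C7, C8 → 2 sp carbons.

2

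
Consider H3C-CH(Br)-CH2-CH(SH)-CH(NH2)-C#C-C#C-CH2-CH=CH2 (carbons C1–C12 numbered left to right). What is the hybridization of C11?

sp^2

C11: 3 σ bonds, plus one π bond — 3 electron domains, sp2.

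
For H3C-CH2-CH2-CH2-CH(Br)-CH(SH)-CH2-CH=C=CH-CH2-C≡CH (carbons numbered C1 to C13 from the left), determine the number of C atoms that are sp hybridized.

C1: sp3
C2: sp3
C3: sp3
C4: sp3
C5: sp3
C6: sp3
C7: sp3
C8: sp2
C9: sp ✓
C10: sp2
C11: sp3
C12: sp ✓
C13: sp ✓
C9, C12, C13 → 3 sp carbons.

3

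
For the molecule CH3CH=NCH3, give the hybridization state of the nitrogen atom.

sp^2

Two σ bonds + one lone pair = steric number 3 → sp2.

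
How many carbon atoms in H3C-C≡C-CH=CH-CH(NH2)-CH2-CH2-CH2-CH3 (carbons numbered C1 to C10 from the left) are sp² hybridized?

2

C1: sp3
C2: sp
C3: sp
C4: sp2 ✓
C5: sp2 ✓
C6: sp3
C7: sp3
C8: sp3
C9: sp3
C10: sp3
C4, C5 → 2 sp2 carbons.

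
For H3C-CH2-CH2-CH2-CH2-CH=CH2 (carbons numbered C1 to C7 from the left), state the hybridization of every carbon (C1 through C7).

C1 sp3, C2 sp3, C3 sp3, C4 sp3, C5 sp3, C6 sp2, C7 sp2

C1 has 4 σ bonds: steric number 4 → sp3.
C2: 4 σ bonds; 4 regions of electron density → sp3.
C3 (4 σ bonds) has steric number 4: sp3.
C4: 4 σ bonds; 4 regions of electron density → sp3.
C5 has 4 σ bonds: steric number 4 → sp3.
C6 carries 3 σ bonds, plus one π bond, giving a steric number of 3, so it is sp2.
C7 carries 3 σ bonds, plus one π bond, giving a steric number of 3, so it is sp2.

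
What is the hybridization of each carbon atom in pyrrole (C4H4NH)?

sp2

Each carbon atom is sp2: 3 σ bonds, plus one π bond, 3 electron-density regions.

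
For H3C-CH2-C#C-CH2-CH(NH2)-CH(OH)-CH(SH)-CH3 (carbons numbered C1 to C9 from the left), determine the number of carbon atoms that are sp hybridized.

C1: sp3
C2: sp3
C3: sp ✓
C4: sp ✓
C5: sp3
C6: sp3
C7: sp3
C8: sp3
C9: sp3
C3, C4 → 2 sp carbons.

2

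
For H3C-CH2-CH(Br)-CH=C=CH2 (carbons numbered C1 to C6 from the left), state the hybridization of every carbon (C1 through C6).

C1 sp3, C2 sp3, C3 sp3, C4 sp2, C5 sp, C6 sp2

C1 is sp3: 4 σ bonds, 4 electron-density regions.
C2 (4 σ bonds) has steric number 4: sp3.
C3 carries 4 σ bonds, giving a steric number of 4, so it is sp3.
C4 carries 3 σ bonds, plus one π bond, giving a steric number of 3, so it is sp2.
C5 carries 2 σ bonds, plus two π bonds, giving a steric number of 2, so it is sp.
C6 carries 3 σ bonds, plus one π bond, giving a steric number of 3, so it is sp2.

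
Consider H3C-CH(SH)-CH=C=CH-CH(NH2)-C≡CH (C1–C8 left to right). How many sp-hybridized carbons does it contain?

3

C1: sp3
C2: sp3
C3: sp2
C4: sp ✓
C5: sp2
C6: sp3
C7: sp ✓
C8: sp ✓
C4, C7, C8 → 3 sp carbons.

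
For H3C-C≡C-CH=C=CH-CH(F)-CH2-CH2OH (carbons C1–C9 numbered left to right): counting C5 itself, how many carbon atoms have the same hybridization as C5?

C5 is sp (two π bonds).
C1: sp3
C2: sp ✓
C3: sp ✓
C4: sp2
C5: sp ✓
C6: sp2
C7: sp3
C8: sp3
C9: sp3
3 carbons are sp.

3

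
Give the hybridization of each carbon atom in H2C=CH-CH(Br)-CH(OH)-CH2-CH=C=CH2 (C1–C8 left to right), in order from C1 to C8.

C1 sp2, C2 sp2, C3 sp3, C4 sp3, C5 sp3, C6 sp2, C7 sp, C8 sp2

C1 is sp2: 3 σ bonds, plus one π bond, 3 electron-density regions.
C2: 3 σ bonds, plus one π bond; 3 regions of electron density → sp2.
C3 carries 4 σ bonds, giving a steric number of 4, so it is sp3.
C4 is sp3: 4 σ bonds, 4 electron-density regions.
C5 — 4 σ bonds. Steric number 4, so sp3.
C6 carries 3 σ bonds, plus one π bond, giving a steric number of 3, so it is sp2.
C7: 2 σ bonds, plus two π bonds; 2 regions of electron density → sp.
C8 is sp2: 3 σ bonds, plus one π bond, 3 electron-density regions.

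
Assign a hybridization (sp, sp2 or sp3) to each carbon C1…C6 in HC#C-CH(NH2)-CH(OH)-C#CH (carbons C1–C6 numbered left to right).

C1: 2 σ bonds, plus two π bonds — 2 electron domains, sp.
C2: 2 σ bonds, plus two π bonds — 2 electron domains, sp.
C3 carries 4 σ bonds, giving a steric number of 4, so it is sp3.
C4 (4 σ bonds) has steric number 4: sp3.
C5 — 2 σ bonds, plus two π bonds. Steric number 2, so sp.
C6: 2 σ bonds, plus two π bonds — 2 electron domains, sp.

C1 sp, C2 sp, C3 sp3, C4 sp3, C5 sp, C6 sp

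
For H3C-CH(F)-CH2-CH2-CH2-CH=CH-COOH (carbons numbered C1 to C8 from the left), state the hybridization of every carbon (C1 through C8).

C1 — 4 σ bonds. Steric number 4, so sp3.
C2 — 4 σ bonds. Steric number 4, so sp3.
C3 (4 σ bonds) has steric number 4: sp3.
C4 — 4 σ bonds. Steric number 4, so sp3.
C5 has 4 σ bonds: steric number 4 → sp3.
C6: 3 σ bonds, plus one π bond; 3 regions of electron density → sp2.
C7 (3 σ bonds, plus one π bond) has steric number 3: sp2.
C8 (3 σ bonds, plus one π bond) has steric number 3: sp2.

C1 sp3, C2 sp3, C3 sp3, C4 sp3, C5 sp3, C6 sp2, C7 sp2, C8 sp2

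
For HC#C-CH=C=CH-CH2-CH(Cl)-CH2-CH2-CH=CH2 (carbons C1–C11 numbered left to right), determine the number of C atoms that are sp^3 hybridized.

4

C1: sp
C2: sp
C3: sp2
C4: sp
C5: sp2
C6: sp3 ✓
C7: sp3 ✓
C8: sp3 ✓
C9: sp3 ✓
C10: sp2
C11: sp2
C6, C7, C8, C9 → 4 sp3 carbons.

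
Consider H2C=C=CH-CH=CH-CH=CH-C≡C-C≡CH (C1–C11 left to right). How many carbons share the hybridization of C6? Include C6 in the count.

6

C6 is sp2 (one π bond).
C1: sp2 ✓
C2: sp
C3: sp2 ✓
C4: sp2 ✓
C5: sp2 ✓
C6: sp2 ✓
C7: sp2 ✓
C8: sp
C9: sp
C10: sp
C11: sp
6 carbons are sp2.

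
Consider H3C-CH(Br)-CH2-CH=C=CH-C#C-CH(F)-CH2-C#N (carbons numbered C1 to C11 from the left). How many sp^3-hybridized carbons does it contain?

C1: sp3 ✓
C2: sp3 ✓
C3: sp3 ✓
C4: sp2
C5: sp
C6: sp2
C7: sp
C8: sp
C9: sp3 ✓
C10: sp3 ✓
C11: sp
C1, C2, C3, C9, C10 → 5 sp3 carbons.

5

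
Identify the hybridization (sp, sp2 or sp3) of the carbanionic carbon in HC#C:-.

sp

One σ bond + one lone pair = steric number 2 → sp.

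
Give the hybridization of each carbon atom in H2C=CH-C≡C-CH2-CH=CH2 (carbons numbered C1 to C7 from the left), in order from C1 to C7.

C1 sp2, C2 sp2, C3 sp, C4 sp, C5 sp3, C6 sp2, C7 sp2

C1 (3 σ bonds, plus one π bond) has steric number 3: sp2.
C2: 3 σ bonds, plus one π bond; 3 regions of electron density → sp2.
C3 — 2 σ bonds, plus two π bonds. Steric number 2, so sp.
C4 — 2 σ bonds, plus two π bonds. Steric number 2, so sp.
C5 is sp3: 4 σ bonds, 4 electron-density regions.
C6: 3 σ bonds, plus one π bond — 3 electron domains, sp2.
C7 — 3 σ bonds, plus one π bond. Steric number 3, so sp2.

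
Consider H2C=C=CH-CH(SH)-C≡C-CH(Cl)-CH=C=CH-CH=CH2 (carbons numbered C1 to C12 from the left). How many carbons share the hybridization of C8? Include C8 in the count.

C8 is sp2 (one π bond).
C1: sp2 ✓
C2: sp
C3: sp2 ✓
C4: sp3
C5: sp
C6: sp
C7: sp3
C8: sp2 ✓
C9: sp
C10: sp2 ✓
C11: sp2 ✓
C12: sp2 ✓
6 carbons are sp2.

6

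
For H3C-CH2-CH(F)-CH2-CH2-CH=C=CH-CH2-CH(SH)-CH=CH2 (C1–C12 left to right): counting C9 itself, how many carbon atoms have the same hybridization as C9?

C9 is sp3 (only σ bonds).
C1: sp3 ✓
C2: sp3 ✓
C3: sp3 ✓
C4: sp3 ✓
C5: sp3 ✓
C6: sp2
C7: sp
C8: sp2
C9: sp3 ✓
C10: sp3 ✓
C11: sp2
C12: sp2
7 carbons are sp3.

7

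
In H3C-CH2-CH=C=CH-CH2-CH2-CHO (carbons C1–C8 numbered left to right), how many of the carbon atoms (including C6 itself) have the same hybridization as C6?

4

C6 is sp3 (only σ bonds).
C1: sp3 ✓
C2: sp3 ✓
C3: sp2
C4: sp
C5: sp2
C6: sp3 ✓
C7: sp3 ✓
C8: sp2
4 carbons are sp3.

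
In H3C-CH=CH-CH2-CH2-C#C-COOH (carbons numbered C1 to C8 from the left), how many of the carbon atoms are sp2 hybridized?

3

C1: sp3
C2: sp2 ✓
C3: sp2 ✓
C4: sp3
C5: sp3
C6: sp
C7: sp
C8: sp2 ✓
C2, C3, C8 → 3 sp2 carbons.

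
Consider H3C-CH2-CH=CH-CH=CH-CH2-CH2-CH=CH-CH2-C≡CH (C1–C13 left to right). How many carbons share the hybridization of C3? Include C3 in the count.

C3 is sp2 (one π bond).
C1: sp3
C2: sp3
C3: sp2 ✓
C4: sp2 ✓
C5: sp2 ✓
C6: sp2 ✓
C7: sp3
C8: sp3
C9: sp2 ✓
C10: sp2 ✓
C11: sp3
C12: sp
C13: sp
6 carbons are sp2.

6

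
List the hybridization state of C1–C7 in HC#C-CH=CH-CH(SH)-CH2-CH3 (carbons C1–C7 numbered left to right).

C1: 2 σ bonds, plus two π bonds — 2 electron domains, sp.
C2: 2 σ bonds, plus two π bonds; 2 regions of electron density → sp.
C3 — 3 σ bonds, plus one π bond. Steric number 3, so sp2.
C4: 3 σ bonds, plus one π bond — 3 electron domains, sp2.
C5 carries 4 σ bonds, giving a steric number of 4, so it is sp3.
C6 — 4 σ bonds. Steric number 4, so sp3.
C7 is sp3: 4 σ bonds, 4 electron-density regions.

C1 sp, C2 sp, C3 sp2, C4 sp2, C5 sp3, C6 sp3, C7 sp3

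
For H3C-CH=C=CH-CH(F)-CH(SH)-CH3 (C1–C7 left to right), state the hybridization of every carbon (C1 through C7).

C1 sp3, C2 sp2, C3 sp, C4 sp2, C5 sp3, C6 sp3, C7 sp3

C1 carries 4 σ bonds, giving a steric number of 4, so it is sp3.
C2 — 3 σ bonds, plus one π bond. Steric number 3, so sp2.
C3 is sp: 2 σ bonds, plus two π bonds, 2 electron-density regions.
C4 is sp2: 3 σ bonds, plus one π bond, 3 electron-density regions.
C5 — 4 σ bonds. Steric number 4, so sp3.
C6: 4 σ bonds; 4 regions of electron density → sp3.
C7: 4 σ bonds; 4 regions of electron density → sp3.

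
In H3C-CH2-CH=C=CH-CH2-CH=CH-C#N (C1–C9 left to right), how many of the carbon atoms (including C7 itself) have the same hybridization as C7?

C7 is sp2 (one π bond).
C1: sp3
C2: sp3
C3: sp2 ✓
C4: sp
C5: sp2 ✓
C6: sp3
C7: sp2 ✓
C8: sp2 ✓
C9: sp
4 carbons are sp2.

4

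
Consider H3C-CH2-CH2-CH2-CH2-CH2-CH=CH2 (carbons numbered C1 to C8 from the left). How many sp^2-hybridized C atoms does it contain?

2

C1: sp3
C2: sp3
C3: sp3
C4: sp3
C5: sp3
C6: sp3
C7: sp2 ✓
C8: sp2 ✓
C7, C8 → 2 sp2 carbons.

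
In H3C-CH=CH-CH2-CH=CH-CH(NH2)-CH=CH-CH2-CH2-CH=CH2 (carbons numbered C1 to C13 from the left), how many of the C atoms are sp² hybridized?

C1: sp3
C2: sp2 ✓
C3: sp2 ✓
C4: sp3
C5: sp2 ✓
C6: sp2 ✓
C7: sp3
C8: sp2 ✓
C9: sp2 ✓
C10: sp3
C11: sp3
C12: sp2 ✓
C13: sp2 ✓
C2, C3, C5, C6, C8, C9, C12, C13 → 8 sp2 carbons.

8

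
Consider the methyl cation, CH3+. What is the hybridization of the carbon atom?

sp²

Three σ bonds to H, empty p orbital → sp2, trigonal planar.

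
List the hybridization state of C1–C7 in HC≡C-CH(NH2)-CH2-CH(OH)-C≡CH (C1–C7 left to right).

C1: 2 σ bonds, plus two π bonds — 2 electron domains, sp.
C2 has 2 σ bonds, plus two π bonds: steric number 2 → sp.
C3 carries 4 σ bonds, giving a steric number of 4, so it is sp3.
C4 (4 σ bonds) has steric number 4: sp3.
C5: 4 σ bonds; 4 regions of electron density → sp3.
C6: 2 σ bonds, plus two π bonds; 2 regions of electron density → sp.
C7 has 2 σ bonds, plus two π bonds: steric number 2 → sp.

C1 sp, C2 sp, C3 sp3, C4 sp3, C5 sp3, C6 sp, C7 sp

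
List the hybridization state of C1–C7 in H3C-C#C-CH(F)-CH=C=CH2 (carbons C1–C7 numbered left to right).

C1 — 4 σ bonds. Steric number 4, so sp3.
C2 (2 σ bonds, plus two π bonds) has steric number 2: sp.
C3 carries 2 σ bonds, plus two π bonds, giving a steric number of 2, so it is sp.
C4: 4 σ bonds; 4 regions of electron density → sp3.
C5 (3 σ bonds, plus one π bond) has steric number 3: sp2.
C6 carries 2 σ bonds, plus two π bonds, giving a steric number of 2, so it is sp.
C7: 3 σ bonds, plus one π bond; 3 regions of electron density → sp2.

C1 sp3, C2 sp, C3 sp, C4 sp3, C5 sp2, C6 sp, C7 sp2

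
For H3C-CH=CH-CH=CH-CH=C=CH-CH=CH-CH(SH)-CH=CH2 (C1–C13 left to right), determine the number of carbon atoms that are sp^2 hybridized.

C1: sp3
C2: sp2 ✓
C3: sp2 ✓
C4: sp2 ✓
C5: sp2 ✓
C6: sp2 ✓
C7: sp
C8: sp2 ✓
C9: sp2 ✓
C10: sp2 ✓
C11: sp3
C12: sp2 ✓
C13: sp2 ✓
C2, C3, C4, C5, C6, C8, C9, C10, C12, C13 → 10 sp2 carbons.

10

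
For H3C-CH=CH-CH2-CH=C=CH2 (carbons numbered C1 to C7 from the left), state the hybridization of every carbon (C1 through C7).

C1 — 4 σ bonds. Steric number 4, so sp3.
C2 (3 σ bonds, plus one π bond) has steric number 3: sp2.
C3: 3 σ bonds, plus one π bond — 3 electron domains, sp2.
C4 — 4 σ bonds. Steric number 4, so sp3.
C5: 3 σ bonds, plus one π bond; 3 regions of electron density → sp2.
C6 has 2 σ bonds, plus two π bonds: steric number 2 → sp.
C7 (3 σ bonds, plus one π bond) has steric number 3: sp2.

C1 sp3, C2 sp2, C3 sp2, C4 sp3, C5 sp2, C6 sp, C7 sp2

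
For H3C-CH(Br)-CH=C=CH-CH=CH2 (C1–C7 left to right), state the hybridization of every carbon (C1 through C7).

C1 sp3, C2 sp3, C3 sp2, C4 sp, C5 sp2, C6 sp2, C7 sp2

C1 has 4 σ bonds: steric number 4 → sp3.
C2 (4 σ bonds) has steric number 4: sp3.
C3 carries 3 σ bonds, plus one π bond, giving a steric number of 3, so it is sp2.
C4 (2 σ bonds, plus two π bonds) has steric number 2: sp.
C5: 3 σ bonds, plus one π bond; 3 regions of electron density → sp2.
C6: 3 σ bonds, plus one π bond; 3 regions of electron density → sp2.
C7: 3 σ bonds, plus one π bond; 3 regions of electron density → sp2.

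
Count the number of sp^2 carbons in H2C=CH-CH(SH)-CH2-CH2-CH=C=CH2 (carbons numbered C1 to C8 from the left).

4

C1: sp2 ✓
C2: sp2 ✓
C3: sp3
C4: sp3
C5: sp3
C6: sp2 ✓
C7: sp
C8: sp2 ✓
C1, C2, C6, C8 → 4 sp2 carbons.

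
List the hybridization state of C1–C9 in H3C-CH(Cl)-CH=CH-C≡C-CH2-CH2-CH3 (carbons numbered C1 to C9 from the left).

C1: 4 σ bonds — 4 electron domains, sp3.
C2 — 4 σ bonds. Steric number 4, so sp3.
C3: 3 σ bonds, plus one π bond — 3 electron domains, sp2.
C4 — 3 σ bonds, plus one π bond. Steric number 3, so sp2.
C5 (2 σ bonds, plus two π bonds) has steric number 2: sp.
C6 is sp: 2 σ bonds, plus two π bonds, 2 electron-density regions.
C7: 4 σ bonds — 4 electron domains, sp3.
C8: 4 σ bonds; 4 regions of electron density → sp3.
C9: 4 σ bonds — 4 electron domains, sp3.

C1 sp3, C2 sp3, C3 sp2, C4 sp2, C5 sp, C6 sp, C7 sp3, C8 sp3, C9 sp3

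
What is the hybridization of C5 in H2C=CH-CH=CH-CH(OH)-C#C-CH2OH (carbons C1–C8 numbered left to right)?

sp^3

C5 is sp3: 4 σ bonds, 4 electron-density regions.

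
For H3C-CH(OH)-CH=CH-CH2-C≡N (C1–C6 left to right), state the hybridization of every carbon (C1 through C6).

C1: 4 σ bonds — 4 electron domains, sp3.
C2 (4 σ bonds) has steric number 4: sp3.
C3 has 3 σ bonds, plus one π bond: steric number 3 → sp2.
C4: 3 σ bonds, plus one π bond — 3 electron domains, sp2.
C5 has 4 σ bonds: steric number 4 → sp3.
C6 has 2 σ bonds, plus two π bonds: steric number 2 → sp.

C1 sp3, C2 sp3, C3 sp2, C4 sp2, C5 sp3, C6 sp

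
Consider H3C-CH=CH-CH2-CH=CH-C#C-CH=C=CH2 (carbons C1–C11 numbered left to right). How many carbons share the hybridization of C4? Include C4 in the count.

2

C4 is sp3 (only σ bonds).
C1: sp3 ✓
C2: sp2
C3: sp2
C4: sp3 ✓
C5: sp2
C6: sp2
C7: sp
C8: sp
C9: sp2
C10: sp
C11: sp2
2 carbons are sp3.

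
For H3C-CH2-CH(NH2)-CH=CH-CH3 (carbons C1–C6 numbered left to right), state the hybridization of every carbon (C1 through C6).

C1 sp3, C2 sp3, C3 sp3, C4 sp2, C5 sp2, C6 sp3

C1 is sp3: 4 σ bonds, 4 electron-density regions.
C2 is sp3: 4 σ bonds, 4 electron-density regions.
C3 (4 σ bonds) has steric number 4: sp3.
C4: 3 σ bonds, plus one π bond; 3 regions of electron density → sp2.
C5: 3 σ bonds, plus one π bond — 3 electron domains, sp2.
C6 carries 4 σ bonds, giving a steric number of 4, so it is sp3.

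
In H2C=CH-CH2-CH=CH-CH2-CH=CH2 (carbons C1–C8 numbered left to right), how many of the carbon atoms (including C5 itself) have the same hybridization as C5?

C5 is sp2 (one π bond).
C1: sp2 ✓
C2: sp2 ✓
C3: sp3
C4: sp2 ✓
C5: sp2 ✓
C6: sp3
C7: sp2 ✓
C8: sp2 ✓
6 carbons are sp2.

6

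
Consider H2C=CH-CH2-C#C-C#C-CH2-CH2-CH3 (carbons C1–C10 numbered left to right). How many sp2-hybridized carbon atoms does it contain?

C1: sp2 ✓
C2: sp2 ✓
C3: sp3
C4: sp
C5: sp
C6: sp
C7: sp
C8: sp3
C9: sp3
C10: sp3
C1, C2 → 2 sp2 carbons.

2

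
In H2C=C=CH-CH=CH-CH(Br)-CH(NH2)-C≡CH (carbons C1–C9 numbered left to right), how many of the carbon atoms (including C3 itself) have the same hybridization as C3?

C3 is sp2 (one π bond).
C1: sp2 ✓
C2: sp
C3: sp2 ✓
C4: sp2 ✓
C5: sp2 ✓
C6: sp3
C7: sp3
C8: sp
C9: sp
4 carbons are sp2.

4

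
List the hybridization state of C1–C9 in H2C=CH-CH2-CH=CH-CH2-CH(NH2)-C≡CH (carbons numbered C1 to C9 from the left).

C1 sp2, C2 sp2, C3 sp3, C4 sp2, C5 sp2, C6 sp3, C7 sp3, C8 sp, C9 sp

C1 — 3 σ bonds, plus one π bond. Steric number 3, so sp2.
C2 — 3 σ bonds, plus one π bond. Steric number 3, so sp2.
C3 — 4 σ bonds. Steric number 4, so sp3.
C4: 3 σ bonds, plus one π bond; 3 regions of electron density → sp2.
C5 (3 σ bonds, plus one π bond) has steric number 3: sp2.
C6: 4 σ bonds; 4 regions of electron density → sp3.
C7: 4 σ bonds — 4 electron domains, sp3.
C8 (2 σ bonds, plus two π bonds) has steric number 2: sp.
C9 has 2 σ bonds, plus two π bonds: steric number 2 → sp.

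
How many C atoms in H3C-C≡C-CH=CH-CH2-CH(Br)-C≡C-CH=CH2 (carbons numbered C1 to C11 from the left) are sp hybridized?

4

C1: sp3
C2: sp ✓
C3: sp ✓
C4: sp2
C5: sp2
C6: sp3
C7: sp3
C8: sp ✓
C9: sp ✓
C10: sp2
C11: sp2
C2, C3, C8, C9 → 4 sp carbons.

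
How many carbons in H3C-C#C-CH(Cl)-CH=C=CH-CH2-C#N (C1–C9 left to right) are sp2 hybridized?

2

C1: sp3
C2: sp
C3: sp
C4: sp3
C5: sp2 ✓
C6: sp
C7: sp2 ✓
C8: sp3
C9: sp
C5, C7 → 2 sp2 carbons.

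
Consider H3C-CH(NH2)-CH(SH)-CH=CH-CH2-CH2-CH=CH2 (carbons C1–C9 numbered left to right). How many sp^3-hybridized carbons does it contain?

C1: sp3 ✓
C2: sp3 ✓
C3: sp3 ✓
C4: sp2
C5: sp2
C6: sp3 ✓
C7: sp3 ✓
C8: sp2
C9: sp2
C1, C2, C3, C6, C7 → 5 sp3 carbons.

5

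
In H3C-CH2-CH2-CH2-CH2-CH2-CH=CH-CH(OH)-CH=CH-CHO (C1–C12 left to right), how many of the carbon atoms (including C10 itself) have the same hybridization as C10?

C10 is sp2 (one π bond).
C1: sp3
C2: sp3
C3: sp3
C4: sp3
C5: sp3
C6: sp3
C7: sp2 ✓
C8: sp2 ✓
C9: sp3
C10: sp2 ✓
C11: sp2 ✓
C12: sp2 ✓
5 carbons are sp2.

5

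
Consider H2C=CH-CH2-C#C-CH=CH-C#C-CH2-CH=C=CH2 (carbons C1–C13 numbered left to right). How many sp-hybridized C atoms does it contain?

C1: sp2
C2: sp2
C3: sp3
C4: sp ✓
C5: sp ✓
C6: sp2
C7: sp2
C8: sp ✓
C9: sp ✓
C10: sp3
C11: sp2
C12: sp ✓
C13: sp2
C4, C5, C8, C9, C12 → 5 sp carbons.

5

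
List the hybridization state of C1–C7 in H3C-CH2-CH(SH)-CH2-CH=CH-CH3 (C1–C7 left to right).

C1 sp3, C2 sp3, C3 sp3, C4 sp3, C5 sp2, C6 sp2, C7 sp3

C1: 4 σ bonds; 4 regions of electron density → sp3.
C2: 4 σ bonds — 4 electron domains, sp3.
C3 carries 4 σ bonds, giving a steric number of 4, so it is sp3.
C4 carries 4 σ bonds, giving a steric number of 4, so it is sp3.
C5 — 3 σ bonds, plus one π bond. Steric number 3, so sp2.
C6: 3 σ bonds, plus one π bond — 3 electron domains, sp2.
C7 has 4 σ bonds: steric number 4 → sp3.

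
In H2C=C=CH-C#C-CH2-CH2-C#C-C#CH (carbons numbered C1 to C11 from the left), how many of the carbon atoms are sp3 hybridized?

2

C1: sp2
C2: sp
C3: sp2
C4: sp
C5: sp
C6: sp3 ✓
C7: sp3 ✓
C8: sp
C9: sp
C10: sp
C11: sp
C6, C7 → 2 sp3 carbons.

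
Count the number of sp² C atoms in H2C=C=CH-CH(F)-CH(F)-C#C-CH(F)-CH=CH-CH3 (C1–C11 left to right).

4

C1: sp2 ✓
C2: sp
C3: sp2 ✓
C4: sp3
C5: sp3
C6: sp
C7: sp
C8: sp3
C9: sp2 ✓
C10: sp2 ✓
C11: sp3
C1, C3, C9, C10 → 4 sp2 carbons.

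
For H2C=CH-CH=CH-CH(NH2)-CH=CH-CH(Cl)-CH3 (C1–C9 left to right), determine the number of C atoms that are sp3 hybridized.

3

C1: sp2
C2: sp2
C3: sp2
C4: sp2
C5: sp3 ✓
C6: sp2
C7: sp2
C8: sp3 ✓
C9: sp3 ✓
C5, C8, C9 → 3 sp3 carbons.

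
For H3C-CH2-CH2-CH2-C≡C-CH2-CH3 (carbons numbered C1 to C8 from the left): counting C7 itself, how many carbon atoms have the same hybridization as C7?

C7 is sp3 (only σ bonds).
C1: sp3 ✓
C2: sp3 ✓
C3: sp3 ✓
C4: sp3 ✓
C5: sp
C6: sp
C7: sp3 ✓
C8: sp3 ✓
6 carbons are sp3.

6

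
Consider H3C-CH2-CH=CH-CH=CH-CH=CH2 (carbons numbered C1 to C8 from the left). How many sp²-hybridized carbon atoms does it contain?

C1: sp3
C2: sp3
C3: sp2 ✓
C4: sp2 ✓
C5: sp2 ✓
C6: sp2 ✓
C7: sp2 ✓
C8: sp2 ✓
C3, C4, C5, C6, C7, C8 → 6 sp2 carbons.

6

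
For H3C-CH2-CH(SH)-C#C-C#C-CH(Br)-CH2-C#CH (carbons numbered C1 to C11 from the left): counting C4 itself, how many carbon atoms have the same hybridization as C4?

C4 is sp (two π bonds).
C1: sp3
C2: sp3
C3: sp3
C4: sp ✓
C5: sp ✓
C6: sp ✓
C7: sp ✓
C8: sp3
C9: sp3
C10: sp ✓
C11: sp ✓
6 carbons are sp.

6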